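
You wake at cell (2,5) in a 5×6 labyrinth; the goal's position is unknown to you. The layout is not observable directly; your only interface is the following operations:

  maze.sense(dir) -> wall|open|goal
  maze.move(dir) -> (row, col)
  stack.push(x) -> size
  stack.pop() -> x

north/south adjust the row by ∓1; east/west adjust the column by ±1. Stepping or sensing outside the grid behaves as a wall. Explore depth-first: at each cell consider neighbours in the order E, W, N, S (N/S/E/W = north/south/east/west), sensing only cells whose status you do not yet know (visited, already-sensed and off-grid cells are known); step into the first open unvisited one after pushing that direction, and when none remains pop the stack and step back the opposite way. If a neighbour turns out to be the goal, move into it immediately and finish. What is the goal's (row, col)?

Now I run maze.sense using west, and observe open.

Then stack.push using west, and see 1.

Then maze.move using west, — result: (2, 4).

I use maze.sense using west, giving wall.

I run maze.sense using north, → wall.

Next I call maze.sense using south, and observe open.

Invoking stack.push using south, and observe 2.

Using maze.move using south, yielding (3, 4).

I use maze.sense using east, : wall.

Using maze.sense using west, and see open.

I try stack.push using west, — result: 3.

Calling maze.move using west, yielding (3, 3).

I call maze.sense using west, yielding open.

I call stack.push using west, : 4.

I try maze.move using west, which returns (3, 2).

Now I run maze.sense using west, → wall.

I run maze.sense using north, yielding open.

I call stack.push using north, : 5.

I try maze.move using north, and get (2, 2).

Now I run maze.sense using west, and observe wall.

I use maze.sense using north, and observe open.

I run stack.push using north, which returns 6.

Next I call maze.move using north, — result: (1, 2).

Next I call maze.sense using east, which returns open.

Then stack.push using east, giving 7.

I use maze.move using east, and see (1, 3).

Then maze.sense using north, giving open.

Now I run stack.push using north, → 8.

Using maze.move using north, : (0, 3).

Now I run maze.sense using east, — result: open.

Using stack.push using east, : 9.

Invoking maze.move using east, yielding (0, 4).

Calling maze.sense using east, : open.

I use stack.push using east, and see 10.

I run maze.move using east, and get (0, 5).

Next I call maze.sense using south, : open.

I use stack.push using south, which returns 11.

Now I run maze.move using south, and get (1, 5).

Next I call stack.pop, : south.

I try maze.move using north, and observe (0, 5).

Next I call stack.pop(), and see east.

I use maze.move using west, and see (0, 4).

I run stack.pop(), which returns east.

Now I run maze.move using west, which returns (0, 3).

I call maze.sense using west, : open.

Calling stack.push using west, — result: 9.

Calling maze.move using west, and see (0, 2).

Then maze.sense using west, and get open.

I call stack.push using west, → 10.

Now I run maze.move using west, and get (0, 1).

I call maze.sense using west, → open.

Then stack.push using west, which returns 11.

Next I call maze.move using west, which returns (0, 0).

Calling maze.sense using south, — result: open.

Invoking stack.push using south, : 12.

Using maze.move using south, and see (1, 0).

Invoking maze.sense using east, : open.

I invoke stack.push using east, giving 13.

Now I run maze.move using east, and see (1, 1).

Then stack.pop, yielding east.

I invoke maze.move using west, yielding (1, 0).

Now I run maze.sense using south, giving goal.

Then maze.move using south, yielding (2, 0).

Answer: (2, 0)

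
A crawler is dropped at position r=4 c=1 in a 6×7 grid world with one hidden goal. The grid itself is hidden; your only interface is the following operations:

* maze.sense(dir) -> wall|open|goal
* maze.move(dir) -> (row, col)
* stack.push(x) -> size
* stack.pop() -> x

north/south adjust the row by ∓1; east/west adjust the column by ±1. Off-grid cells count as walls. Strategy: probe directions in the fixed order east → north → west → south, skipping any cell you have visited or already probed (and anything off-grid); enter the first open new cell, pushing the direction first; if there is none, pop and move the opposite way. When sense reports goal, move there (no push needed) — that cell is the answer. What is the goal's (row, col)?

Step: maze.sense[dir→east]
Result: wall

Step: maze.sense[dir→north]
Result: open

Step: stack.push[x→north]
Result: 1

Step: maze.move[dir→north]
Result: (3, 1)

Step: maze.sense[dir→east]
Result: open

Step: stack.push[x→east]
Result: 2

Step: maze.move[dir→east]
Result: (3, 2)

Step: maze.sense[dir→east]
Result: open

Step: stack.push[x→east]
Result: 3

Step: maze.move[dir→east]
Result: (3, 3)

Step: maze.sense[dir→east]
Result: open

Step: stack.push[x→east]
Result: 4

Step: maze.move[dir→east]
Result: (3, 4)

Step: maze.sense[dir→east]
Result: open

Step: stack.push[x→east]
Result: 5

Step: maze.move[dir→east]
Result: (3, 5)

Step: maze.sense[dir→east]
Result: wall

Step: maze.sense[dir→north]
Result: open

Step: stack.push[x→north]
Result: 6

Step: maze.move[dir→north]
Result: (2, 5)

Step: maze.sense[dir→east]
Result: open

Step: stack.push[x→east]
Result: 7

Step: maze.move[dir→east]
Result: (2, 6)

Step: maze.sense[dir→north]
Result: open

Step: stack.push[x→north]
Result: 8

Step: maze.move[dir→north]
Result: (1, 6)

Step: maze.sense[dir→north]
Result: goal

Step: maze.move[dir→north]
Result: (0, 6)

Answer: (0, 6)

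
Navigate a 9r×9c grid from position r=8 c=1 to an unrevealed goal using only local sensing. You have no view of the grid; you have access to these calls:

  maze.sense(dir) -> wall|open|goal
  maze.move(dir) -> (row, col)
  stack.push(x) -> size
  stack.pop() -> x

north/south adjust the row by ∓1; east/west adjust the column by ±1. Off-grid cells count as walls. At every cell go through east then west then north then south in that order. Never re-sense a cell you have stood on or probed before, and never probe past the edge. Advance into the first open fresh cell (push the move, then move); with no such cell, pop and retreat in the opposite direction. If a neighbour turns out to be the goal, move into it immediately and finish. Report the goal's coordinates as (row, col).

I use maze.sense(dir=east), and get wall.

I use maze.sense(dir=west), : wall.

I try maze.sense(dir=north), — result: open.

Then stack.push(x=north), which returns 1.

I try maze.move(dir=north), → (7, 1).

Now I run maze.sense(dir=east), and observe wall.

Using maze.sense(dir=west), giving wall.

Using maze.sense(dir=north), and see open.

I invoke stack.push(x=north), and get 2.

Then maze.move(dir=north), → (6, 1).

Using maze.sense(dir=east), and see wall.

I use maze.sense(dir=west), — result: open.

I invoke stack.push(x=west), : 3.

Then maze.move(dir=west), : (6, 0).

I use maze.sense(dir=north), and see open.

I invoke stack.push(x=north), : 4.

Now I run maze.move(dir=north), : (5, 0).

Calling maze.sense(dir=east), giving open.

I run stack.push(x=east), giving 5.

Calling maze.move(dir=east), : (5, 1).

I run maze.sense(dir=east), and observe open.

Then stack.push(x=east), and see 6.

I try maze.move(dir=east), and see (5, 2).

I run maze.sense(dir=east), and see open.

I try stack.push(x=east), → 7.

I try maze.move(dir=east), and observe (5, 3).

Invoking maze.sense(dir=east), and get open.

Calling stack.push(x=east), — result: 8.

I try maze.move(dir=east), giving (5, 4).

I run maze.sense(dir=east), and get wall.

Now I run maze.sense(dir=north), which returns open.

Calling stack.push(x=north), and see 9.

Then maze.move(dir=north), and get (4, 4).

Now I run maze.sense(dir=east), yielding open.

I invoke stack.push(x=east), — result: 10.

I try maze.move(dir=east), giving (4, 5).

Now I run maze.sense(dir=east), and get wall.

I run maze.sense(dir=north), and get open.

Invoking stack.push(x=north), giving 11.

I call maze.move(dir=north), which returns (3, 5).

Then maze.sense(dir=east), → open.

Now I run stack.push(x=east), giving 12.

I try maze.move(dir=east), yielding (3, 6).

I try maze.sense(dir=east), and see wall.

Invoking maze.sense(dir=north), — result: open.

I try stack.push(x=north), yielding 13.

Invoking maze.move(dir=north), and observe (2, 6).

I call maze.sense(dir=east), and see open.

Now I run stack.push(x=east), and see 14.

Using maze.move(dir=east), — result: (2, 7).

I run maze.sense(dir=east), — result: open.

I invoke stack.push(x=east), yielding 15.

Calling maze.move(dir=east), and observe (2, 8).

Calling maze.sense(dir=north), — result: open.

Invoking stack.push(x=north), → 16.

Next I call maze.move(dir=north), — result: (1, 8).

Invoking maze.sense(dir=west), → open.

I call stack.push(x=west), which returns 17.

Now I run maze.move(dir=west), and see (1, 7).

I run maze.sense(dir=west), and see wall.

Invoking maze.sense(dir=north), : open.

I call stack.push(x=north), giving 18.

I run maze.move(dir=north), yielding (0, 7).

I try maze.sense(dir=east), which returns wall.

Then maze.sense(dir=west), yielding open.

I run stack.push(x=west), giving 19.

Calling maze.move(dir=west), → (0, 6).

Now I run maze.sense(dir=west), giving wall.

I run stack.pop, giving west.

Then maze.move(dir=east), → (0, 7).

I run stack.pop(), and get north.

I run maze.move(dir=south), giving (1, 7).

Then stack.pop(), and see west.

Now I run maze.move(dir=east), : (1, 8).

Invoking stack.pop(), → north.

Then maze.move(dir=south), — result: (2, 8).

I invoke maze.sense(dir=south), and get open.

I try stack.push(x=south), yielding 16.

Now I run maze.move(dir=south), which returns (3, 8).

Using maze.sense(dir=south), giving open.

I run stack.push(x=south), yielding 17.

Now I run maze.move(dir=south), and see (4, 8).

Then maze.sense(dir=west), : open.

Calling stack.push(x=west), yielding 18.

Calling maze.move(dir=west), which returns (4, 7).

Using maze.sense(dir=south), and get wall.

Now I run stack.pop, and get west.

I call maze.move(dir=east), and get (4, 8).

I run maze.sense(dir=south), : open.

I use stack.push(x=south), giving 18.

I call maze.move(dir=south), : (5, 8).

I invoke maze.sense(dir=south), — result: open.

Now I run stack.push(x=south), giving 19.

I invoke maze.move(dir=south), and get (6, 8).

I run maze.sense(dir=west), giving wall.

I use maze.sense(dir=south), giving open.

I run stack.push(x=south), : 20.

Using maze.move(dir=south), — result: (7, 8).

I call maze.sense(dir=west), and get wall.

Then maze.sense(dir=south), : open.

I try stack.push(x=south), which returns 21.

Invoking maze.move(dir=south), yielding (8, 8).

Calling maze.sense(dir=west), and observe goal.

Invoking maze.move(dir=west), — result: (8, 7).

Answer: (8, 7)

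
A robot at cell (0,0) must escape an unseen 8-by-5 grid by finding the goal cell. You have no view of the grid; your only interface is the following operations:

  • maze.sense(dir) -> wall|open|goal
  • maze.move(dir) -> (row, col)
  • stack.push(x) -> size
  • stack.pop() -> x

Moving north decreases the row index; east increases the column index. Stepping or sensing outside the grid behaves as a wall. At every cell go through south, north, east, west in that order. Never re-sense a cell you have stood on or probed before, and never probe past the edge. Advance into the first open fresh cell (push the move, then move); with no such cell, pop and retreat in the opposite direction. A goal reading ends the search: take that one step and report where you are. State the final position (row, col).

>> sense(dir='south')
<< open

>> push(x='south')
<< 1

>> move(dir='south')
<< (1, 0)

>> sense(dir='south')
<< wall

>> sense(dir='east')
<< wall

>> pop()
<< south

>> move(dir='north')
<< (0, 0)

>> sense(dir='east')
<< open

>> push(x='east')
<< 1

>> move(dir='east')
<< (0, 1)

>> sense(dir='east')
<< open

>> push(x='east')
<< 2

>> move(dir='east')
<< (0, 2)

>> sense(dir='south')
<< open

>> push(x='south')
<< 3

>> move(dir='south')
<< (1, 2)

>> sense(dir='south')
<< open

>> push(x='south')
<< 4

>> move(dir='south')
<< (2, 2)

>> sense(dir='south')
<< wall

>> sense(dir='east')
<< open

>> push(x='east')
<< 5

>> move(dir='east')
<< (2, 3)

>> sense(dir='south')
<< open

>> push(x='south')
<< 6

>> move(dir='south')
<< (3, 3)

>> sense(dir='south')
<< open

>> push(x='south')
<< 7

>> move(dir='south')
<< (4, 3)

>> sense(dir='south')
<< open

>> push(x='south')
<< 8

>> move(dir='south')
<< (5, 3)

>> sense(dir='south')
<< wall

>> sense(dir='east')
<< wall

>> sense(dir='west')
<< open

>> push(x='west')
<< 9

>> move(dir='west')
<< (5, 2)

>> sense(dir='south')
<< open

>> push(x='south')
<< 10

>> move(dir='south')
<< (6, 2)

>> sense(dir='south')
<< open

>> push(x='south')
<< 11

>> move(dir='south')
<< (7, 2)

>> sense(dir='east')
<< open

>> push(x='east')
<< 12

>> move(dir='east')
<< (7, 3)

>> sense(dir='east')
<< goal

>> move(dir='east')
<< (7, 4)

Answer: (7, 4)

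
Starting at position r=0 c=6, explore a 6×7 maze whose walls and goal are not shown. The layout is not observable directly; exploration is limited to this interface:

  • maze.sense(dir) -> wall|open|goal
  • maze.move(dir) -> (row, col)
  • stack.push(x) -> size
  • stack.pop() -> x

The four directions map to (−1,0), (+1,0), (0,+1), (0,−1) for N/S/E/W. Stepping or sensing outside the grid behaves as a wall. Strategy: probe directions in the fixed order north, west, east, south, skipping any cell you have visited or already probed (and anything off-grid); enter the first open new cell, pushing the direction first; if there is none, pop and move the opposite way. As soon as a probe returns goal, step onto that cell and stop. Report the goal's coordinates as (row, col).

I use maze.sense on dir=west, → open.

I use stack.push on x=west, which returns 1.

I try maze.move on dir=west, → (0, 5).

Next I call maze.sense on dir=west, and see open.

Calling stack.push on x=west, — result: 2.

Now I run maze.move on dir=west, : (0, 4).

Calling maze.sense on dir=west, — result: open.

Next I call stack.push on x=west, : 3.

Then maze.move on dir=west, : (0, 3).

I call maze.sense on dir=west, and observe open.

Now I run stack.push on x=west, — result: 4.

I invoke maze.move on dir=west, → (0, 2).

I run maze.sense on dir=west, and get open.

Calling stack.push on x=west, → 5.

Calling maze.move on dir=west, giving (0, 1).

Invoking maze.sense on dir=west, → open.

I invoke stack.push on x=west, and observe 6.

I invoke maze.move on dir=west, yielding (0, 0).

I try maze.sense on dir=south, which returns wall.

Using stack.pop, — result: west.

I run maze.move on dir=east, yielding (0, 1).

Using maze.sense on dir=south, and observe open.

I invoke stack.push on x=south, — result: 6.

Then maze.move on dir=south, and observe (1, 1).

Now I run maze.sense on dir=east, and see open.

I call stack.push on x=east, and see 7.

Now I run maze.move on dir=east, → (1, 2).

Using maze.sense on dir=east, — result: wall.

Using maze.sense on dir=south, → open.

Using stack.push on x=south, : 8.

I try maze.move on dir=south, and observe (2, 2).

I try maze.sense on dir=west, — result: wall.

Then maze.sense on dir=east, and observe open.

Then stack.push on x=east, yielding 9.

I invoke maze.move on dir=east, → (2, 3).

Next I call maze.sense on dir=east, and see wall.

I call maze.sense on dir=south, : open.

I invoke stack.push on x=south, and observe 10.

Using maze.move on dir=south, and get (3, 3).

Calling maze.sense on dir=west, — result: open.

Calling stack.push on x=west, : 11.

Then maze.move on dir=west, and get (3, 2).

Using maze.sense on dir=west, : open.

I call stack.push on x=west, and get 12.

Calling maze.move on dir=west, and observe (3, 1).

Using maze.sense on dir=west, — result: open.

I try stack.push on x=west, — result: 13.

Using maze.move on dir=west, which returns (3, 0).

I invoke maze.sense on dir=north, : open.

I use stack.push on x=north, giving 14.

I try maze.move on dir=north, giving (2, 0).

Then stack.pop(), which returns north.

Invoking maze.move on dir=south, → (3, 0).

I call maze.sense on dir=south, and see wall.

I use stack.pop, and observe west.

Next I call maze.move on dir=east, yielding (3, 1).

Using maze.sense on dir=south, yielding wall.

Using stack.pop(), — result: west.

Now I run maze.move on dir=east, → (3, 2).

I run maze.sense on dir=south, and see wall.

Invoking stack.pop, — result: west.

I invoke maze.move on dir=east, and get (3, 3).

I call maze.sense on dir=east, yielding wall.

I invoke maze.sense on dir=south, → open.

Then stack.push on x=south, yielding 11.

Calling maze.move on dir=south, and see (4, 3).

Calling maze.sense on dir=east, — result: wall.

Then maze.sense on dir=south, — result: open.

I call stack.push on x=south, — result: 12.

I try maze.move on dir=south, → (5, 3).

I invoke maze.sense on dir=west, which returns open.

Then stack.push on x=west, and get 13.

Invoking maze.move on dir=west, which returns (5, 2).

I run maze.sense on dir=west, giving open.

I use stack.push on x=west, : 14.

I use maze.move on dir=west, — result: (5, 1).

I invoke maze.sense on dir=west, yielding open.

I invoke stack.push on x=west, and get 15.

Calling maze.move on dir=west, : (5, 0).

I use stack.pop(), and get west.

I invoke maze.move on dir=east, → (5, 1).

I call stack.pop(), and get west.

I try maze.move on dir=east, : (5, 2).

I call stack.pop(), : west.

Next I call maze.move on dir=east, which returns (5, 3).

I run maze.sense on dir=east, and see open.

I use stack.push on x=east, → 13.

Next I call maze.move on dir=east, — result: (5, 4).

I invoke maze.sense on dir=east, and get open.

Then stack.push on x=east, and observe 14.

Using maze.move on dir=east, : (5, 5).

Calling maze.sense on dir=north, giving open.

I use stack.push on x=north, and get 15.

I use maze.move on dir=north, — result: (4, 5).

Using maze.sense on dir=north, and get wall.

I call maze.sense on dir=east, yielding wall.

Calling stack.pop, and see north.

I call maze.move on dir=south, and see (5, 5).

I invoke maze.sense on dir=east, giving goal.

Invoking maze.move on dir=east, — result: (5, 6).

Answer: (5, 6)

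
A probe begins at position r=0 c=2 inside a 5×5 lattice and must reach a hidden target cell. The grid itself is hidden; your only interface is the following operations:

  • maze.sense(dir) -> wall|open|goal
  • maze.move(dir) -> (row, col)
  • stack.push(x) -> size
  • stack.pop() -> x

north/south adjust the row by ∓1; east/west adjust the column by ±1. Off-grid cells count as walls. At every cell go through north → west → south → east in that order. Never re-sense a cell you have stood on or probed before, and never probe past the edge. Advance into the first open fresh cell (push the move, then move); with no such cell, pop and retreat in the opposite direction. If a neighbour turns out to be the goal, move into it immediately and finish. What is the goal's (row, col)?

-- 1. maze.sense(west) == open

-- 2. stack.push(west) == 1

-- 3. maze.move(west) == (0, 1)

-- 4. maze.sense(west) == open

-- 5. stack.push(west) == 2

-- 6. maze.move(west) == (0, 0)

-- 7. maze.sense(south) == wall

-- 8. stack.pop() == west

-- 9. maze.move(east) == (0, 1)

-- 10. maze.sense(south) == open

-- 11. stack.push(south) == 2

-- 12. maze.move(south) == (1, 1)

-- 13. maze.sense(south) == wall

-- 14. maze.sense(east) == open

-- 15. stack.push(east) == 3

-- 16. maze.move(east) == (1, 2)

-- 17. maze.sense(south) == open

-- 18. stack.push(south) == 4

-- 19. maze.move(south) == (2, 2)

-- 20. maze.sense(south) == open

-- 21. stack.push(south) == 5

-- 22. maze.move(south) == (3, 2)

-- 23. maze.sense(west) == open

-- 24. stack.push(west) == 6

-- 25. maze.move(west) == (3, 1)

-- 26. maze.sense(west) == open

-- 27. stack.push(west) == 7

-- 28. maze.move(west) == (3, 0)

-- 29. maze.sense(north) == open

-- 30. stack.push(north) == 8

-- 31. maze.move(north) == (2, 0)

-- 32. stack.pop() == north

-- 33. maze.move(south) == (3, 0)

-- 34. maze.sense(south) == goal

-- 35. maze.move(south) == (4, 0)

Answer: (4, 0)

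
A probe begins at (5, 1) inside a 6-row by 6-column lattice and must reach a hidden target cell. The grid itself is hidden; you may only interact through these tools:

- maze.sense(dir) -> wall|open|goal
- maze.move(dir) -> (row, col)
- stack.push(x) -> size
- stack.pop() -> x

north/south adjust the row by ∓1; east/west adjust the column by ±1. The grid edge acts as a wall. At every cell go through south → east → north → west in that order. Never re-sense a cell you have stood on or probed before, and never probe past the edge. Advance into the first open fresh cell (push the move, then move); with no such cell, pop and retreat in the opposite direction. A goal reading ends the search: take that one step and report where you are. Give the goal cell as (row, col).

-- 1. maze.sense(east) => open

-- 2. stack.push(east) => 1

-- 3. maze.move(east) => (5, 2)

-- 4. maze.sense(east) => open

-- 5. stack.push(east) => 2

-- 6. maze.move(east) => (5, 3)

-- 7. maze.sense(east) => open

-- 8. stack.push(east) => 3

-- 9. maze.move(east) => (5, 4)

-- 10. maze.sense(east) => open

-- 11. stack.push(east) => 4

-- 12. maze.move(east) => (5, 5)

-- 13. maze.sense(north) => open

-- 14. stack.push(north) => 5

-- 15. maze.move(north) => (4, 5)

-- 16. maze.sense(north) => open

-- 17. stack.push(north) => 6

-- 18. maze.move(north) => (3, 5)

-- 19. maze.sense(north) => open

-- 20. stack.push(north) => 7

-- 21. maze.move(north) => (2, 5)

-- 22. maze.sense(north) => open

-- 23. stack.push(north) => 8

-- 24. maze.move(north) => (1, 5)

-- 25. maze.sense(north) => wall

-- 26. maze.sense(west) => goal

-- 27. maze.move(west) => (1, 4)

Answer: (1, 4)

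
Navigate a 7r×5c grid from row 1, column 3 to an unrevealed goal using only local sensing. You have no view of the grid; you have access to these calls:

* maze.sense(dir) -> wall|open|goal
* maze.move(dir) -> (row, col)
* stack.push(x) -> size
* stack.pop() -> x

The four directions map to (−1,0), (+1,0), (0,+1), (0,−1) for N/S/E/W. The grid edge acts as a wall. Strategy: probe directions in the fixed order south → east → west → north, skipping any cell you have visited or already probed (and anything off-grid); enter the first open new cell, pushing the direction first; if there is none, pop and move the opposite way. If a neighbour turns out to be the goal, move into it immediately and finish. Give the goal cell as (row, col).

Next I call sense using dir='south', giving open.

I use push using x='south', → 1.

Using move using dir='south', which returns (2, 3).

I run sense using dir='south', which returns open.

I invoke push using x='south', and see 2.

I use move using dir='south', and observe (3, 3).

Using sense using dir='south', → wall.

I try sense using dir='east', giving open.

Next I call push using x='east', which returns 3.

I call move using dir='east', which returns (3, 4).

Next I call sense using dir='south', and see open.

I try push using x='south', — result: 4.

Using move using dir='south', and observe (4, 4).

I try sense using dir='south', which returns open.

I run push using x='south', and observe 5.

I call move using dir='south', — result: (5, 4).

Invoking sense using dir='south', and see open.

I run push using x='south', and see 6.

Calling move using dir='south', which returns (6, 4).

I invoke sense using dir='west', — result: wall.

I try pop, — result: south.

I use move using dir='north', — result: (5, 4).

Then sense using dir='west', and observe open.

Then push using x='west', yielding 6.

I run move using dir='west', and get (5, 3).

Then sense using dir='west', and see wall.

I invoke pop(), and get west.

I run move using dir='east', and get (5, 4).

Next I call pop(), and observe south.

I run move using dir='north', which returns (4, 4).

Now I run pop(), → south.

I invoke move using dir='north', and get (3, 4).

Using sense using dir='north', and observe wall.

I invoke pop(), giving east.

I run move using dir='west', which returns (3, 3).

Calling sense using dir='west', : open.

Using push using x='west', — result: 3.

I use move using dir='west', — result: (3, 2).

I invoke sense using dir='south', and observe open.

Next I call push using x='south', and get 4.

I invoke move using dir='south', giving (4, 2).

Next I call sense using dir='west', → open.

I invoke push using x='west', — result: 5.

I call move using dir='west', and get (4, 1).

I try sense using dir='south', and see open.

Then push using x='south', giving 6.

Next I call move using dir='south', which returns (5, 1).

Now I run sense using dir='south', — result: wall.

Now I run sense using dir='west', and see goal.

Now I run move using dir='west', and see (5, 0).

Answer: (5, 0)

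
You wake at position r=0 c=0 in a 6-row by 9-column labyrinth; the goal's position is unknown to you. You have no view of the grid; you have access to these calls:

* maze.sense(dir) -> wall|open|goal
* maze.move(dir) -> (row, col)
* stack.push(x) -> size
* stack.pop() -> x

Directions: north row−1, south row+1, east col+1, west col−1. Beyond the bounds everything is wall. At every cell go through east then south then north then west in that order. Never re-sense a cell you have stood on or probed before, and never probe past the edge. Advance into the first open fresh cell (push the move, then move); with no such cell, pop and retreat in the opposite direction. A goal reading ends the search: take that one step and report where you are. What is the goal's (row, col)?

·→ maze.sense(east)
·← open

·→ stack.push(east)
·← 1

·→ maze.move(east)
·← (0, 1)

·→ maze.sense(east)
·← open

·→ stack.push(east)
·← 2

·→ maze.move(east)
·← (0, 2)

·→ maze.sense(east)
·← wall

·→ maze.sense(south)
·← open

·→ stack.push(south)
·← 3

·→ maze.move(south)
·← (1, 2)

·→ maze.sense(east)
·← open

·→ stack.push(east)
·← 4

·→ maze.move(east)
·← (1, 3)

·→ maze.sense(east)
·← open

·→ stack.push(east)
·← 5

·→ maze.move(east)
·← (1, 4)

·→ maze.sense(east)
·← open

·→ stack.push(east)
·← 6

·→ maze.move(east)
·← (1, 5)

·→ maze.sense(east)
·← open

·→ stack.push(east)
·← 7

·→ maze.move(east)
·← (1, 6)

·→ maze.sense(east)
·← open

·→ stack.push(east)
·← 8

·→ maze.move(east)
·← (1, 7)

·→ maze.sense(east)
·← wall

·→ maze.sense(south)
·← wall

·→ maze.sense(north)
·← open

·→ stack.push(north)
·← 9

·→ maze.move(north)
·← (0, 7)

·→ maze.sense(east)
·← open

·→ stack.push(east)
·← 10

·→ maze.move(east)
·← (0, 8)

·→ stack.pop()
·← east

·→ maze.move(west)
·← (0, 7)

·→ maze.sense(west)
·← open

·→ stack.push(west)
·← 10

·→ maze.move(west)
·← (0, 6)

·→ maze.sense(west)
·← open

·→ stack.push(west)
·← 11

·→ maze.move(west)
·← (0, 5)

·→ maze.sense(west)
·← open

·→ stack.push(west)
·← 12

·→ maze.move(west)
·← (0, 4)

·→ stack.pop()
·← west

·→ maze.move(east)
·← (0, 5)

·→ stack.pop()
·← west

·→ maze.move(east)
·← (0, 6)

·→ stack.pop()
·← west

·→ maze.move(east)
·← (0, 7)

·→ stack.pop()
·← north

·→ maze.move(south)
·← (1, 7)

·→ stack.pop()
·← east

·→ maze.move(west)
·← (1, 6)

·→ maze.sense(south)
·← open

·→ stack.push(south)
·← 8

·→ maze.move(south)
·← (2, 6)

·→ maze.sense(south)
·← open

·→ stack.push(south)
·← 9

·→ maze.move(south)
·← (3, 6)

·→ maze.sense(east)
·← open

·→ stack.push(east)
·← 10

·→ maze.move(east)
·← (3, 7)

·→ maze.sense(east)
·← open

·→ stack.push(east)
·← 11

·→ maze.move(east)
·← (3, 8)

·→ maze.sense(south)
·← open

·→ stack.push(south)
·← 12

·→ maze.move(south)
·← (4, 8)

·→ maze.sense(south)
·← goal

·→ maze.move(south)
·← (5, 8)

Answer: (5, 8)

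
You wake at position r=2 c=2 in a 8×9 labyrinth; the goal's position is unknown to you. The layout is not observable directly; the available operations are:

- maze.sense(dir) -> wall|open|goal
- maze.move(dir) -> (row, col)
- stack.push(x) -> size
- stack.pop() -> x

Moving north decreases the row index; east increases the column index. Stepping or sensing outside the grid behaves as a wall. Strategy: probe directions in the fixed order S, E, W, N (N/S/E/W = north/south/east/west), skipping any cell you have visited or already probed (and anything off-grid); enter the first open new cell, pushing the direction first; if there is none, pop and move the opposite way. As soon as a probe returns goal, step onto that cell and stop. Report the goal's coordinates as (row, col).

Then sense using dir→south, → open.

Now I run push using x→south, and see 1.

I invoke move using dir→south, and see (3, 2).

Then sense using dir→south, — result: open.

Using push using x→south, which returns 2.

I invoke move using dir→south, and see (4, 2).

Using sense using dir→south, → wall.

Then sense using dir→east, and get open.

Invoking push using x→east, yielding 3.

I invoke move using dir→east, giving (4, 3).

Using sense using dir→south, → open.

I call push using x→south, and get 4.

I call move using dir→south, giving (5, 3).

Invoking sense using dir→south, : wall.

I run sense using dir→east, and see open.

I call push using x→east, — result: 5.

Using move using dir→east, → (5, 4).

I try sense using dir→south, and observe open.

I try push using x→south, and see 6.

I use move using dir→south, and get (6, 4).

Invoking sense using dir→south, — result: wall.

Calling sense using dir→east, and see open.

Next I call push using x→east, and observe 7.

I try move using dir→east, and see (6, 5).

Using sense using dir→south, → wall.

Now I run sense using dir→east, and observe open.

Then push using x→east, and see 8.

Invoking move using dir→east, and observe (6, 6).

I try sense using dir→south, — result: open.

Calling push using x→south, and get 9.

Using move using dir→south, and see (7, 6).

Next I call sense using dir→east, which returns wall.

Invoking pop, and get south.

Then move using dir→north, and observe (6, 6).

Now I run sense using dir→east, — result: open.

I try push using x→east, → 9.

I try move using dir→east, → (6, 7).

I use sense using dir→east, : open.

Then push using x→east, yielding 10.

Invoking move using dir→east, : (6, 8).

Next I call sense using dir→south, — result: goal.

I call move using dir→south, and get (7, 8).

Answer: (7, 8)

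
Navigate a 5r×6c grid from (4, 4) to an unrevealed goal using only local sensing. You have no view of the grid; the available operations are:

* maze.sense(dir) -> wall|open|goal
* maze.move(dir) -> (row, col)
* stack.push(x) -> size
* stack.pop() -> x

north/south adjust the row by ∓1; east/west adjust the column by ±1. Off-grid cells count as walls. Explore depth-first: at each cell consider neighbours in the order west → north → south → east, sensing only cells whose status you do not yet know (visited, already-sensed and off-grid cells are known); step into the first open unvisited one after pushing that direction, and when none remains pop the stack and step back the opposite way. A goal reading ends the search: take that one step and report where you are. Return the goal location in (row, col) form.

! 1. maze.sense(dir='west') => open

! 2. stack.push(x='west') => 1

! 3. maze.move(dir='west') => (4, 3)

! 4. maze.sense(dir='west') => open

! 5. stack.push(x='west') => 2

! 6. maze.move(dir='west') => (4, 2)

! 7. maze.sense(dir='west') => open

! 8. stack.push(x='west') => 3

! 9. maze.move(dir='west') => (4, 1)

! 10. maze.sense(dir='west') => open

! 11. stack.push(x='west') => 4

! 12. maze.move(dir='west') => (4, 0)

! 13. maze.sense(dir='north') => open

! 14. stack.push(x='north') => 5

! 15. maze.move(dir='north') => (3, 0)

! 16. maze.sense(dir='north') => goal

! 17. maze.move(dir='north') => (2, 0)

Answer: (2, 0)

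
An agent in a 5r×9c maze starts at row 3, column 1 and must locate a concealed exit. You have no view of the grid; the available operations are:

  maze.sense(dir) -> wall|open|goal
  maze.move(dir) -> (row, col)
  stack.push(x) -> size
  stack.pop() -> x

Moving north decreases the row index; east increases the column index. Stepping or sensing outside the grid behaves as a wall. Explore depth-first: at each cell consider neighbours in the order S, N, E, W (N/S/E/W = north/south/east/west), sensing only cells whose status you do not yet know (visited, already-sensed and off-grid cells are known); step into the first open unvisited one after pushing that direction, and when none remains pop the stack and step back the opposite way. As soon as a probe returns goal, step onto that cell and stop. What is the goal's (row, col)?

-- sense(dir='south') == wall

-- sense(dir='north') == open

-- push(x='north') == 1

-- move(dir='north') == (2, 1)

-- sense(dir='north') == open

-- push(x='north') == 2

-- move(dir='north') == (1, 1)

-- sense(dir='north') == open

-- push(x='north') == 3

-- move(dir='north') == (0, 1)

-- sense(dir='east') == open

-- push(x='east') == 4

-- move(dir='east') == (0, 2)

-- sense(dir='south') == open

-- push(x='south') == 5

-- move(dir='south') == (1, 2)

-- sense(dir='south') == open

-- push(x='south') == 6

-- move(dir='south') == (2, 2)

-- sense(dir='south') == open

-- push(x='south') == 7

-- move(dir='south') == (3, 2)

-- sense(dir='south') == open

-- push(x='south') == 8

-- move(dir='south') == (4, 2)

-- sense(dir='east') == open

-- push(x='east') == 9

-- move(dir='east') == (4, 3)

-- sense(dir='north') == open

-- push(x='north') == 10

-- move(dir='north') == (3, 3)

-- sense(dir='north') == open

-- push(x='north') == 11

-- move(dir='north') == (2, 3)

-- sense(dir='north') == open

-- push(x='north') == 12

-- move(dir='north') == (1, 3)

-- sense(dir='north') == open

-- push(x='north') == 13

-- move(dir='north') == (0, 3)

-- sense(dir='east') == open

-- push(x='east') == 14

-- move(dir='east') == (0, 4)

-- sense(dir='south') == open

-- push(x='south') == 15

-- move(dir='south') == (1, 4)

-- sense(dir='south') == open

-- push(x='south') == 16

-- move(dir='south') == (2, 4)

-- sense(dir='south') == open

-- push(x='south') == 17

-- move(dir='south') == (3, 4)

-- sense(dir='south') == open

-- push(x='south') == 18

-- move(dir='south') == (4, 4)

-- sense(dir='east') == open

-- push(x='east') == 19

-- move(dir='east') == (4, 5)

-- sense(dir='north') == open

-- push(x='north') == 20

-- move(dir='north') == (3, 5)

-- sense(dir='north') == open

-- push(x='north') == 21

-- move(dir='north') == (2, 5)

-- sense(dir='north') == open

-- push(x='north') == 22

-- move(dir='north') == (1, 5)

-- sense(dir='north') == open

-- push(x='north') == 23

-- move(dir='north') == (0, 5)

-- sense(dir='east') == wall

-- pop() == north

-- move(dir='south') == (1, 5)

-- sense(dir='east') == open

-- push(x='east') == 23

-- move(dir='east') == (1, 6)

-- sense(dir='south') == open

-- push(x='south') == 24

-- move(dir='south') == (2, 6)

-- sense(dir='south') == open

-- push(x='south') == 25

-- move(dir='south') == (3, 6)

-- sense(dir='south') == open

-- push(x='south') == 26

-- move(dir='south') == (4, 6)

-- sense(dir='east') == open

-- push(x='east') == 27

-- move(dir='east') == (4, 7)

-- sense(dir='north') == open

-- push(x='north') == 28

-- move(dir='north') == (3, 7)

-- sense(dir='north') == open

-- push(x='north') == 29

-- move(dir='north') == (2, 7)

-- sense(dir='north') == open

-- push(x='north') == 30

-- move(dir='north') == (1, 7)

-- sense(dir='north') == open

-- push(x='north') == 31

-- move(dir='north') == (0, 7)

-- sense(dir='east') == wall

-- pop() == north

-- move(dir='south') == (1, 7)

-- sense(dir='east') == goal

-- move(dir='east') == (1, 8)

Answer: (1, 8)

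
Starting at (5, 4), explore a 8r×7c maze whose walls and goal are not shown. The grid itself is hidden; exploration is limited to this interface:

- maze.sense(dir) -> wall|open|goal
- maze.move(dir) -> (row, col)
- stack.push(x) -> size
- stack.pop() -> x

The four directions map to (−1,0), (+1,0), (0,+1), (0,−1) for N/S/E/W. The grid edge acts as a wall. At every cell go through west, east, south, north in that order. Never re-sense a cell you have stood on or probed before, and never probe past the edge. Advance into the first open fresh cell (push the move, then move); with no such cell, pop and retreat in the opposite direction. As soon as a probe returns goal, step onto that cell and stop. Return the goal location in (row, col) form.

Do: maze.sense[dir='west']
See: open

Do: stack.push[x='west']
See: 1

Do: maze.move[dir='west']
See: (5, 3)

Do: maze.sense[dir='west']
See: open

Do: stack.push[x='west']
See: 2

Do: maze.move[dir='west']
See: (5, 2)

Do: maze.sense[dir='west']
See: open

Do: stack.push[x='west']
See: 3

Do: maze.move[dir='west']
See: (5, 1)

Do: maze.sense[dir='west']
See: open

Do: stack.push[x='west']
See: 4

Do: maze.move[dir='west']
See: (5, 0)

Do: maze.sense[dir='south']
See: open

Do: stack.push[x='south']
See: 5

Do: maze.move[dir='south']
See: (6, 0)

Do: maze.sense[dir='east']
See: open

Do: stack.push[x='east']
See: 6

Do: maze.move[dir='east']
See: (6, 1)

Do: maze.sense[dir='east']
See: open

Do: stack.push[x='east']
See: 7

Do: maze.move[dir='east']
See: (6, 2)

Do: maze.sense[dir='east']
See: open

Do: stack.push[x='east']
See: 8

Do: maze.move[dir='east']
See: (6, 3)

Do: maze.sense[dir='east']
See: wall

Do: maze.sense[dir='south']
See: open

Do: stack.push[x='south']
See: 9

Do: maze.move[dir='south']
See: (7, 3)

Do: maze.sense[dir='west']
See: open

Do: stack.push[x='west']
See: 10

Do: maze.move[dir='west']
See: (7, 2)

Do: maze.sense[dir='west']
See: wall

Do: stack.pop[]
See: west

Do: maze.move[dir='east']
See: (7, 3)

Do: maze.sense[dir='east']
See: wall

Do: stack.pop[]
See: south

Do: maze.move[dir='north']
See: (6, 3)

Do: stack.pop[]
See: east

Do: maze.move[dir='west']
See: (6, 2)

Do: stack.pop[]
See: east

Do: maze.move[dir='west']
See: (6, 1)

Do: stack.pop[]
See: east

Do: maze.move[dir='west']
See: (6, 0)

Do: maze.sense[dir='south']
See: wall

Do: stack.pop[]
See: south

Do: maze.move[dir='north']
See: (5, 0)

Do: maze.sense[dir='north']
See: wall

Do: stack.pop[]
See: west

Do: maze.move[dir='east']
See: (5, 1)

Do: maze.sense[dir='north']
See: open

Do: stack.push[x='north']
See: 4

Do: maze.move[dir='north']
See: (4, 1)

Do: maze.sense[dir='east']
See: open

Do: stack.push[x='east']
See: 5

Do: maze.move[dir='east']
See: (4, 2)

Do: maze.sense[dir='east']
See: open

Do: stack.push[x='east']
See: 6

Do: maze.move[dir='east']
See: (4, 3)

Do: maze.sense[dir='east']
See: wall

Do: maze.sense[dir='north']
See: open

Do: stack.push[x='north']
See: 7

Do: maze.move[dir='north']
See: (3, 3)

Do: maze.sense[dir='west']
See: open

Do: stack.push[x='west']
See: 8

Do: maze.move[dir='west']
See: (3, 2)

Do: maze.sense[dir='west']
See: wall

Do: maze.sense[dir='north']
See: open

Do: stack.push[x='north']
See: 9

Do: maze.move[dir='north']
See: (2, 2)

Do: maze.sense[dir='west']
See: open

Do: stack.push[x='west']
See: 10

Do: maze.move[dir='west']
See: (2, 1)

Do: maze.sense[dir='west']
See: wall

Do: maze.sense[dir='north']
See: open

Do: stack.push[x='north']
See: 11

Do: maze.move[dir='north']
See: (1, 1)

Do: maze.sense[dir='west']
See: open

Do: stack.push[x='west']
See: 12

Do: maze.move[dir='west']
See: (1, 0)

Do: maze.sense[dir='north']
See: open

Do: stack.push[x='north']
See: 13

Do: maze.move[dir='north']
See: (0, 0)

Do: maze.sense[dir='east']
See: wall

Do: stack.pop[]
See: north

Do: maze.move[dir='south']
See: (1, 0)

Do: stack.pop[]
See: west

Do: maze.move[dir='east']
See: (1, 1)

Do: maze.sense[dir='east']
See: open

Do: stack.push[x='east']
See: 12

Do: maze.move[dir='east']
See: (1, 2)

Do: maze.sense[dir='east']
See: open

Do: stack.push[x='east']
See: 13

Do: maze.move[dir='east']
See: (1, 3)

Do: maze.sense[dir='east']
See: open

Do: stack.push[x='east']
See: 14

Do: maze.move[dir='east']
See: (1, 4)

Do: maze.sense[dir='east']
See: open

Do: stack.push[x='east']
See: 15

Do: maze.move[dir='east']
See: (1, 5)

Do: maze.sense[dir='east']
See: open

Do: stack.push[x='east']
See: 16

Do: maze.move[dir='east']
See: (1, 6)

Do: maze.sense[dir='south']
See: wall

Do: maze.sense[dir='north']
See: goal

Do: maze.move[dir='north']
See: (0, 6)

Answer: (0, 6)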